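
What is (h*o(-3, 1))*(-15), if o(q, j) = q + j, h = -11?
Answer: -330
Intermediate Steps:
o(q, j) = j + q
(h*o(-3, 1))*(-15) = -11*(1 - 3)*(-15) = -11*(-2)*(-15) = 22*(-15) = -330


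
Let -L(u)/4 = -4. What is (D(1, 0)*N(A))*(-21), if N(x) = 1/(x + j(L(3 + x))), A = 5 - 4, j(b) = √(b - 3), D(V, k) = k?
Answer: 0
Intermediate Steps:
L(u) = 16 (L(u) = -4*(-4) = 16)
j(b) = √(-3 + b)
A = 1
N(x) = 1/(x + √13) (N(x) = 1/(x + √(-3 + 16)) = 1/(x + √13))
(D(1, 0)*N(A))*(-21) = (0/(1 + √13))*(-21) = 0*(-21) = 0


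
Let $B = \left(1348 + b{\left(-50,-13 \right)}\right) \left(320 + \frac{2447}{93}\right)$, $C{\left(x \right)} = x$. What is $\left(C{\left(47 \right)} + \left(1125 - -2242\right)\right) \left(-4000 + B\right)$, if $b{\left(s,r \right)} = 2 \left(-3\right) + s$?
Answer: $\frac{46930487272}{31} \approx 1.5139 \cdot 10^{9}$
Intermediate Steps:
$b{\left(s,r \right)} = -6 + s$
$B = \frac{41611444}{93}$ ($B = \left(1348 - 56\right) \left(320 + \frac{2447}{93}\right) = \left(1348 - 56\right) \left(320 + 2447 \cdot \frac{1}{93}\right) = 1292 \left(320 + \frac{2447}{93}\right) = 1292 \cdot \frac{32207}{93} = \frac{41611444}{93} \approx 4.4744 \cdot 10^{5}$)
$\left(C{\left(47 \right)} + \left(1125 - -2242\right)\right) \left(-4000 + B\right) = \left(47 + \left(1125 - -2242\right)\right) \left(-4000 + \frac{41611444}{93}\right) = \left(47 + \left(1125 + 2242\right)\right) \frac{41239444}{93} = \left(47 + 3367\right) \frac{41239444}{93} = 3414 \cdot \frac{41239444}{93} = \frac{46930487272}{31}$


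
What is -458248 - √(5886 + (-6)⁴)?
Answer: -458248 - 3*√798 ≈ -4.5833e+5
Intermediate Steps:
-458248 - √(5886 + (-6)⁴) = -458248 - √(5886 + 1296) = -458248 - √7182 = -458248 - 3*√798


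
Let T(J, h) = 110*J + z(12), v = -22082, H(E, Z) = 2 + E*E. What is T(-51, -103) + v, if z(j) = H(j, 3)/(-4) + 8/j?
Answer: -166367/6 ≈ -27728.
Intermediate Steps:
H(E, Z) = 2 + E²
z(j) = -½ + 8/j - j²/4 (z(j) = (2 + j²)/(-4) + 8/j = (2 + j²)*(-¼) + 8/j = (-½ - j²/4) + 8/j = -½ + 8/j - j²/4)
T(J, h) = -215/6 + 110*J (T(J, h) = 110*J + (¼)*(32 - 1*12³ - 2*12)/12 = 110*J + (¼)*(1/12)*(32 - 1*1728 - 24) = 110*J + (¼)*(1/12)*(32 - 1728 - 24) = 110*J + (¼)*(1/12)*(-1720) = 110*J - 215/6 = -215/6 + 110*J)
T(-51, -103) + v = (-215/6 + 110*(-51)) - 22082 = (-215/6 - 5610) - 22082 = -33875/6 - 22082 = -166367/6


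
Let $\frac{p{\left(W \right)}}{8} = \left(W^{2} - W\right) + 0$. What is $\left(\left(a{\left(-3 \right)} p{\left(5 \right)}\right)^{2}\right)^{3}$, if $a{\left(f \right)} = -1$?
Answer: $16777216000000$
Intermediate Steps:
$p{\left(W \right)} = - 8 W + 8 W^{2}$ ($p{\left(W \right)} = 8 \left(\left(W^{2} - W\right) + 0\right) = 8 \left(W^{2} - W\right) = - 8 W + 8 W^{2}$)
$\left(\left(a{\left(-3 \right)} p{\left(5 \right)}\right)^{2}\right)^{3} = \left(\left(- 8 \cdot 5 \left(-1 + 5\right)\right)^{2}\right)^{3} = \left(\left(- 8 \cdot 5 \cdot 4\right)^{2}\right)^{3} = \left(\left(\left(-1\right) 160\right)^{2}\right)^{3} = \left(\left(-160\right)^{2}\right)^{3} = 25600^{3} = 16777216000000$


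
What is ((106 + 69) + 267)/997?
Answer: 442/997 ≈ 0.44333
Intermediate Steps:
((106 + 69) + 267)/997 = (175 + 267)*(1/997) = 442*(1/997) = 442/997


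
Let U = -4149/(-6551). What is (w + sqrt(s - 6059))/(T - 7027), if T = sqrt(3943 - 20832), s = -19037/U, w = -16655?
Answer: 117034685/49395618 + sqrt(1166707861527562)/68314139694 - 7027*I*sqrt(69080932058)/68314139694 + 16655*I*sqrt(16889)/49395618 ≈ 2.3698 + 0.016783*I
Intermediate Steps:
U = 4149/6551 (U = -4149*(-1/6551) = 4149/6551 ≈ 0.63334)
s = -124711387/4149 (s = -19037/4149/6551 = -19037*6551/4149 = -124711387/4149 ≈ -30058.)
T = I*sqrt(16889) (T = sqrt(-16889) = I*sqrt(16889) ≈ 129.96*I)
(w + sqrt(s - 6059))/(T - 7027) = (-16655 + sqrt(-124711387/4149 - 6059))/(I*sqrt(16889) - 7027) = (-16655 + sqrt(-149850178/4149))/(-7027 + I*sqrt(16889)) = (-16655 + I*sqrt(69080932058)/1383)/(-7027 + I*sqrt(16889))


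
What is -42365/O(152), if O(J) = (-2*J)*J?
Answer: 42365/46208 ≈ 0.91683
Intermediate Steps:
O(J) = -2*J²
-42365/O(152) = -42365/((-2*152²)) = -42365/((-2*23104)) = -42365/(-46208) = -42365*(-1/46208) = 42365/46208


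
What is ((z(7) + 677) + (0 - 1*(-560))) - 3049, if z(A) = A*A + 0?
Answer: -1763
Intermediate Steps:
z(A) = A² (z(A) = A² + 0 = A²)
((z(7) + 677) + (0 - 1*(-560))) - 3049 = ((7² + 677) + (0 - 1*(-560))) - 3049 = ((49 + 677) + (0 + 560)) - 3049 = (726 + 560) - 3049 = 1286 - 3049 = -1763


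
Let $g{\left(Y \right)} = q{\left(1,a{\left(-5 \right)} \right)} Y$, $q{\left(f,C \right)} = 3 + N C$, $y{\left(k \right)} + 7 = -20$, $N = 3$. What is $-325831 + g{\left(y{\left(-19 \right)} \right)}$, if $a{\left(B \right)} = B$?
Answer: $-325507$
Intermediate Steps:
$y{\left(k \right)} = -27$ ($y{\left(k \right)} = -7 - 20 = -27$)
$q{\left(f,C \right)} = 3 + 3 C$
$g{\left(Y \right)} = - 12 Y$ ($g{\left(Y \right)} = \left(3 + 3 \left(-5\right)\right) Y = \left(3 - 15\right) Y = - 12 Y$)
$-325831 + g{\left(y{\left(-19 \right)} \right)} = -325831 - -324 = -325831 + 324 = -325507$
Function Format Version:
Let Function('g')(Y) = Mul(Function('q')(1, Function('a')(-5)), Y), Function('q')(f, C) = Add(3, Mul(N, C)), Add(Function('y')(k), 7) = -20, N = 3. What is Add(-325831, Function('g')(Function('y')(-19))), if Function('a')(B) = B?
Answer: -325507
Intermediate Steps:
Function('y')(k) = -27 (Function('y')(k) = Add(-7, -20) = -27)
Function('q')(f, C) = Add(3, Mul(3, C))
Function('g')(Y) = Mul(-12, Y) (Function('g')(Y) = Mul(Add(3, Mul(3, -5)), Y) = Mul(Add(3, -15), Y) = Mul(-12, Y))
Add(-325831, Function('g')(Function('y')(-19))) = Add(-325831, Mul(-12, -27)) = Add(-325831, 324) = -325507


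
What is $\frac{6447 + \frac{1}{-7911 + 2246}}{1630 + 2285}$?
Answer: $\frac{36522254}{22178475} \approx 1.6467$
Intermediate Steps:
$\frac{6447 + \frac{1}{-7911 + 2246}}{1630 + 2285} = \frac{6447 + \frac{1}{-5665}}{3915} = \left(6447 - \frac{1}{5665}\right) \frac{1}{3915} = \frac{36522254}{5665} \cdot \frac{1}{3915} = \frac{36522254}{22178475}$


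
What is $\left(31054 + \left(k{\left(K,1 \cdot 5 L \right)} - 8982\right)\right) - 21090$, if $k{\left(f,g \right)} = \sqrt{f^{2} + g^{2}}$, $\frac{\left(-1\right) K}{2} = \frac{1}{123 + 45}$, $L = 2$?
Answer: $982 + \frac{\sqrt{705601}}{84} \approx 992.0$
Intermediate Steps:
$K = - \frac{1}{84}$ ($K = - \frac{2}{123 + 45} = - \frac{2}{168} = \left(-2\right) \frac{1}{168} = - \frac{1}{84} \approx -0.011905$)
$\left(31054 + \left(k{\left(K,1 \cdot 5 L \right)} - 8982\right)\right) - 21090 = \left(31054 + \left(\sqrt{\left(- \frac{1}{84}\right)^{2} + \left(1 \cdot 5 \cdot 2\right)^{2}} - 8982\right)\right) - 21090 = \left(31054 - \left(8982 - \sqrt{\frac{1}{7056} + \left(5 \cdot 2\right)^{2}}\right)\right) - 21090 = \left(31054 - \left(8982 - \sqrt{\frac{1}{7056} + 10^{2}}\right)\right) - 21090 = \left(31054 - \left(8982 - \sqrt{\frac{1}{7056} + 100}\right)\right) - 21090 = \left(31054 - \left(8982 - \sqrt{\frac{705601}{7056}}\right)\right) - 21090 = \left(31054 - \left(8982 - \frac{\sqrt{705601}}{84}\right)\right) - 21090 = \left(22072 + \frac{\sqrt{705601}}{84}\right) - 21090 = 982 + \frac{\sqrt{705601}}{84}$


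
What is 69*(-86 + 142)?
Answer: 3864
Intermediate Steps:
69*(-86 + 142) = 69*56 = 3864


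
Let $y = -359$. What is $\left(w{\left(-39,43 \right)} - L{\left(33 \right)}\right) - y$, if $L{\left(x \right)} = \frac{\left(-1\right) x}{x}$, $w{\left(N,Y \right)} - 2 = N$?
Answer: $323$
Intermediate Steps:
$w{\left(N,Y \right)} = 2 + N$
$L{\left(x \right)} = -1$
$\left(w{\left(-39,43 \right)} - L{\left(33 \right)}\right) - y = \left(\left(2 - 39\right) - -1\right) - -359 = \left(-37 + 1\right) + 359 = -36 + 359 = 323$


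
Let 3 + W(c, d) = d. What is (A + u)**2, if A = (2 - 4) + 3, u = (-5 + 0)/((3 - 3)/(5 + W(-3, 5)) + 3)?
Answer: 4/9 ≈ 0.44444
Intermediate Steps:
W(c, d) = -3 + d
u = -5/3 (u = (-5 + 0)/((3 - 3)/(5 + (-3 + 5)) + 3) = -5/(0/(5 + 2) + 3) = -5/(0/7 + 3) = -5/(0*(1/7) + 3) = -5/(0 + 3) = -5/3 ≈ -1.6667)
A = 1 (A = -2 + 3 = 1)
(A + u)**2 = (1 - 5/3)**2 = (-2/3)**2 = 4/9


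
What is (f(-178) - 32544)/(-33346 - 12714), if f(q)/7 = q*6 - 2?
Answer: 20017/23030 ≈ 0.86917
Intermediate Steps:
f(q) = -14 + 42*q (f(q) = 7*(q*6 - 2) = 7*(6*q - 2) = 7*(-2 + 6*q) = -14 + 42*q)
(f(-178) - 32544)/(-33346 - 12714) = ((-14 + 42*(-178)) - 32544)/(-33346 - 12714) = ((-14 - 7476) - 32544)/(-46060) = (-7490 - 32544)*(-1/46060) = -40034*(-1/46060) = 20017/23030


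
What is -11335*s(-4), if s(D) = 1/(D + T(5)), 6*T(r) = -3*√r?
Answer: 181360/59 - 22670*√5/59 ≈ 2214.7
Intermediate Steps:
T(r) = -√r/2 (T(r) = (-3*√r)/6 = -√r/2)
s(D) = 1/(D - √5/2)
-11335*s(-4) = -22670/(-√5 + 2*(-4)) = -22670/(-√5 - 8) = -22670/(-8 - √5)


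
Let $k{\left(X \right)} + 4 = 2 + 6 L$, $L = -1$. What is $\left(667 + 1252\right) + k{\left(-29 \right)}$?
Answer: $1911$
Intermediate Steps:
$k{\left(X \right)} = -8$ ($k{\left(X \right)} = -4 + \left(2 + 6 \left(-1\right)\right) = -4 + \left(2 - 6\right) = -4 - 4 = -8$)
$\left(667 + 1252\right) + k{\left(-29 \right)} = \left(667 + 1252\right) - 8 = 1919 - 8 = 1911$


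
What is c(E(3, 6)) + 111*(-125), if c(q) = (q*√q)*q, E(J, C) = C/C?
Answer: -13874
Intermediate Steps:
E(J, C) = 1
c(q) = q^(5/2) (c(q) = q^(3/2)*q = q^(5/2))
c(E(3, 6)) + 111*(-125) = 1^(5/2) + 111*(-125) = 1 - 13875 = -13874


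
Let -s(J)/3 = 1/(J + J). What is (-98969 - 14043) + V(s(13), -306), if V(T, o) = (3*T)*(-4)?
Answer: -1469138/13 ≈ -1.1301e+5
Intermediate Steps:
s(J) = -3/(2*J) (s(J) = -3/(J + J) = -3*1/(2*J) = -3/(2*J))
V(T, o) = -12*T
(-98969 - 14043) + V(s(13), -306) = (-98969 - 14043) - (-18)/13 = -113012 - (-18)/13 = -113012 - 12*(-3/26) = -113012 + 18/13 = -1469138/13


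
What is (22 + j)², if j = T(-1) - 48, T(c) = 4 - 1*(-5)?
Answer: 289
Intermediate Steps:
T(c) = 9 (T(c) = 4 + 5 = 9)
j = -39 (j = 9 - 48 = -39)
(22 + j)² = (22 - 39)² = (-17)² = 289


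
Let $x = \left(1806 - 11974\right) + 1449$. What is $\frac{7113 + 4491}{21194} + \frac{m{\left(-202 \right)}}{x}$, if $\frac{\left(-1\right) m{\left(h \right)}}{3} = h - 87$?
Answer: $\frac{41400039}{92395243} \approx 0.44808$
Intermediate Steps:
$m{\left(h \right)} = 261 - 3 h$ ($m{\left(h \right)} = - 3 \left(h - 87\right) = - 3 \left(-87 + h\right) = 261 - 3 h$)
$x = -8719$ ($x = -10168 + 1449 = -8719$)
$\frac{7113 + 4491}{21194} + \frac{m{\left(-202 \right)}}{x} = \frac{7113 + 4491}{21194} + \frac{261 - -606}{-8719} = 11604 \cdot \frac{1}{21194} + \left(261 + 606\right) \left(- \frac{1}{8719}\right) = \frac{5802}{10597} + 867 \left(- \frac{1}{8719}\right) = \frac{5802}{10597} - \frac{867}{8719} = \frac{41400039}{92395243}$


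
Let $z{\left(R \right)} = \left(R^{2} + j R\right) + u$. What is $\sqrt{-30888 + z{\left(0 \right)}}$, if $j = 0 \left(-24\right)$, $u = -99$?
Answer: $3 i \sqrt{3443} \approx 176.03 i$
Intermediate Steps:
$j = 0$
$z{\left(R \right)} = -99 + R^{2}$ ($z{\left(R \right)} = \left(R^{2} + 0 R\right) - 99 = \left(R^{2} + 0\right) - 99 = R^{2} - 99 = -99 + R^{2}$)
$\sqrt{-30888 + z{\left(0 \right)}} = \sqrt{-30888 - \left(99 - 0^{2}\right)} = \sqrt{-30888 + \left(-99 + 0\right)} = \sqrt{-30888 - 99} = \sqrt{-30987} = 3 i \sqrt{3443}$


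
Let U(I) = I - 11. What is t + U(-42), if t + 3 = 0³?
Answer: -56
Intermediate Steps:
U(I) = -11 + I
t = -3 (t = -3 + 0³ = -3 + 0 = -3)
t + U(-42) = -3 + (-11 - 42) = -3 - 53 = -56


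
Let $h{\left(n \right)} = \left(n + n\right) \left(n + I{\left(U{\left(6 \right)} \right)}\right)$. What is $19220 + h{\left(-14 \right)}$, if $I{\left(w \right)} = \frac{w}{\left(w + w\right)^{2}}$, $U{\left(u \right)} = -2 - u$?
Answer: $\frac{156903}{8} \approx 19613.0$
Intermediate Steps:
$I{\left(w \right)} = \frac{1}{4 w}$ ($I{\left(w \right)} = \frac{w}{\left(2 w\right)^{2}} = \frac{w}{4 w^{2}} = w \frac{1}{4 w^{2}} = \frac{1}{4 w}$)
$h{\left(n \right)} = 2 n \left(- \frac{1}{32} + n\right)$ ($h{\left(n \right)} = \left(n + n\right) \left(n + \frac{1}{4 \left(-2 - 6\right)}\right) = 2 n \left(n + \frac{1}{4 \left(-2 - 6\right)}\right) = 2 n \left(n + \frac{1}{4 \left(-8\right)}\right) = 2 n \left(n + \frac{1}{4} \left(- \frac{1}{8}\right)\right) = 2 n \left(n - \frac{1}{32}\right) = 2 n \left(- \frac{1}{32} + n\right)$)
$19220 + h{\left(-14 \right)} = 19220 + \frac{1}{16} \left(-14\right) \left(-1 + 32 \left(-14\right)\right) = 19220 + \frac{1}{16} \left(-14\right) \left(-1 - 448\right) = 19220 + \frac{1}{16} \left(-14\right) \left(-449\right) = 19220 + \frac{3143}{8} = \frac{156903}{8}$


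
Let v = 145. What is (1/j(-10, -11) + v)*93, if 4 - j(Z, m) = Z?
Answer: 188883/14 ≈ 13492.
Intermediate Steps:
j(Z, m) = 4 - Z
(1/j(-10, -11) + v)*93 = (1/(4 - 1*(-10)) + 145)*93 = (1/(4 + 10) + 145)*93 = (1/14 + 145)*93 = (2031/14)*93 = 188883/14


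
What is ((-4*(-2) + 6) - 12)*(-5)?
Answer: -10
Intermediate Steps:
((-4*(-2) + 6) - 12)*(-5) = ((8 + 6) - 12)*(-5) = (14 - 12)*(-5) = 2*(-5) = -10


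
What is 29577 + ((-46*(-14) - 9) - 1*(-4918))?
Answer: 35130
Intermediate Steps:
29577 + ((-46*(-14) - 9) - 1*(-4918)) = 29577 + ((644 - 9) + 4918) = 29577 + (635 + 4918) = 29577 + 5553 = 35130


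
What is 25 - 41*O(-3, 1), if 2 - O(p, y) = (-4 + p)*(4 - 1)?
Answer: -918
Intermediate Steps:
O(p, y) = 14 - 3*p (O(p, y) = 2 - (-4 + p)*(4 - 1) = 2 - (-4 + p)*3 = 2 - (-12 + 3*p) = 2 + (12 - 3*p) = 14 - 3*p)
25 - 41*O(-3, 1) = 25 - 41*(14 - 3*(-3)) = 25 - 41*(14 + 9) = 25 - 41*23 = 25 - 943 = -918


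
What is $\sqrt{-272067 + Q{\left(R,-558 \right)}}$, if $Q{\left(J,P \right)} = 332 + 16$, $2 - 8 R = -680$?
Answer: $3 i \sqrt{30191} \approx 521.27 i$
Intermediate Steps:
$R = \frac{341}{4}$ ($R = \frac{1}{4} - -85 = \frac{1}{4} + 85 = \frac{341}{4} \approx 85.25$)
$Q{\left(J,P \right)} = 348$
$\sqrt{-272067 + Q{\left(R,-558 \right)}} = \sqrt{-272067 + 348} = \sqrt{-271719} = 3 i \sqrt{30191}$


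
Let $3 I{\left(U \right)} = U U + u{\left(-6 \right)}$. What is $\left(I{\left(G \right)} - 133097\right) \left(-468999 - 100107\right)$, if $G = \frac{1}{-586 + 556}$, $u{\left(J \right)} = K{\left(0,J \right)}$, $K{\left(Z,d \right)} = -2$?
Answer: $\frac{3787334023761}{50} \approx 7.5747 \cdot 10^{10}$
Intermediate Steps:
$u{\left(J \right)} = -2$
$G = - \frac{1}{30}$ ($G = \frac{1}{-30} = - \frac{1}{30} \approx -0.033333$)
$I{\left(U \right)} = - \frac{2}{3} + \frac{U^{2}}{3}$ ($I{\left(U \right)} = \frac{U U - 2}{3} = \frac{U^{2} - 2}{3} = \frac{-2 + U^{2}}{3} = - \frac{2}{3} + \frac{U^{2}}{3}$)
$\left(I{\left(G \right)} - 133097\right) \left(-468999 - 100107\right) = \left(\left(- \frac{2}{3} + \frac{\left(- \frac{1}{30}\right)^{2}}{3}\right) - 133097\right) \left(-468999 - 100107\right) = \left(\left(- \frac{2}{3} + \frac{1}{3} \cdot \frac{1}{900}\right) - 133097\right) \left(-569106\right) = \left(\left(- \frac{2}{3} + \frac{1}{2700}\right) - 133097\right) \left(-569106\right) = \left(- \frac{1799}{2700} - 133097\right) \left(-569106\right) = \left(- \frac{359363699}{2700}\right) \left(-569106\right) = \frac{3787334023761}{50}$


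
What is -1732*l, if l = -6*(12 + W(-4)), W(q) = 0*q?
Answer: 124704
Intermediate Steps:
W(q) = 0
l = -72 (l = -6*(12 + 0) = -6*12 = -72)
-1732*l = -1732*(-72) = 124704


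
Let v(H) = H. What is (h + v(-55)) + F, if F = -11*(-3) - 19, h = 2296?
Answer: 2255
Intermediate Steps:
F = 14 (F = 33 - 19 = 14)
(h + v(-55)) + F = (2296 - 55) + 14 = 2241 + 14 = 2255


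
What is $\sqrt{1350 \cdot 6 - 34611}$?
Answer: $i \sqrt{26511} \approx 162.82 i$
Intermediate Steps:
$\sqrt{1350 \cdot 6 - 34611} = \sqrt{8100 - 34611} = \sqrt{-26511} = i \sqrt{26511}$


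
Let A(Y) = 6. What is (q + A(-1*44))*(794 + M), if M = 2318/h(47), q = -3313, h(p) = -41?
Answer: -99990452/41 ≈ -2.4388e+6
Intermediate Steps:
M = -2318/41 (M = 2318/(-41) = 2318*(-1/41) = -2318/41 ≈ -56.537)
(q + A(-1*44))*(794 + M) = (-3313 + 6)*(794 - 2318/41) = -3307*30236/41 = -99990452/41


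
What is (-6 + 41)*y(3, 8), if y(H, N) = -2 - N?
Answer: -350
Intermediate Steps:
(-6 + 41)*y(3, 8) = (-6 + 41)*(-2 - 1*8) = 35*(-2 - 8) = 35*(-10) = -350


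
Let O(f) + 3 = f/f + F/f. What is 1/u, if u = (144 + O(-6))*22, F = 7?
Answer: 3/9295 ≈ 0.00032275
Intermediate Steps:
O(f) = -2 + 7/f (O(f) = -3 + (f/f + 7/f) = -3 + (1 + 7/f) = -2 + 7/f)
u = 9295/3 (u = (144 + (-2 + 7/(-6)))*22 = (144 + (-2 + 7*(-⅙)))*22 = (144 + (-2 - 7/6))*22 = (144 - 19/6)*22 = (845/6)*22 = 9295/3 ≈ 3098.3)
1/u = 1/(9295/3) = 3/9295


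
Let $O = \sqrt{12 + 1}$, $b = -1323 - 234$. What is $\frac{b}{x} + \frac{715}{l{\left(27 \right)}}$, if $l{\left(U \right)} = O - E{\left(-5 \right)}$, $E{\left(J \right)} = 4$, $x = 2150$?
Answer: $- \frac{6153671}{6450} - \frac{715 \sqrt{13}}{3} \approx -1813.4$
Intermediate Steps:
$b = -1557$
$O = \sqrt{13} \approx 3.6056$
$l{\left(U \right)} = -4 + \sqrt{13}$ ($l{\left(U \right)} = \sqrt{13} - 4 = -4 + \sqrt{13}$)
$\frac{b}{x} + \frac{715}{l{\left(27 \right)}} = - \frac{1557}{2150} + \frac{715}{-4 + \sqrt{13}}$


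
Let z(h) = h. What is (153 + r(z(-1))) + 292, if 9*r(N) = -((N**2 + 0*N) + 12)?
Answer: 3992/9 ≈ 443.56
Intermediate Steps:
r(N) = -4/3 - N**2/9 (r(N) = (-((N**2 + 0*N) + 12))/9 = (-((N**2 + 0) + 12))/9 = (-(N**2 + 12))/9 = (-(12 + N**2))/9 = (-12 - N**2)/9 = -4/3 - N**2/9)
(153 + r(z(-1))) + 292 = (153 + (-4/3 - 1/9*(-1)**2)) + 292 = (153 + (-4/3 - 1/9*1)) + 292 = (153 + (-4/3 - 1/9)) + 292 = (153 - 13/9) + 292 = 1364/9 + 292 = 3992/9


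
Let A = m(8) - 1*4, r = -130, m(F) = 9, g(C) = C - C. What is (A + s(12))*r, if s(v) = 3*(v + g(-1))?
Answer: -5330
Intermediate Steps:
g(C) = 0
s(v) = 3*v (s(v) = 3*(v + 0) = 3*v)
A = 5 (A = 9 - 1*4 = 9 - 4 = 5)
(A + s(12))*r = (5 + 3*12)*(-130) = (5 + 36)*(-130) = 41*(-130) = -5330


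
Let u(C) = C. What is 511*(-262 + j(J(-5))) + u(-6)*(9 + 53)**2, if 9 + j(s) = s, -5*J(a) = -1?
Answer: -807214/5 ≈ -1.6144e+5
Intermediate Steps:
J(a) = 1/5 (J(a) = -1/5*(-1) = 1/5)
j(s) = -9 + s
511*(-262 + j(J(-5))) + u(-6)*(9 + 53)**2 = 511*(-262 + (-9 + 1/5)) - 6*(9 + 53)**2 = 511*(-262 - 44/5) - 6*62**2 = 511*(-1354/5) - 6*3844 = -691894/5 - 23064 = -807214/5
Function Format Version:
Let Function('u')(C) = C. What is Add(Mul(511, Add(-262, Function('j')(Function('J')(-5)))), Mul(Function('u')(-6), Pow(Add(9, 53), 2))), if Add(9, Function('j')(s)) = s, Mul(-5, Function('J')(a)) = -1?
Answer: Rational(-807214, 5) ≈ -1.6144e+5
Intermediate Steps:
Function('J')(a) = Rational(1, 5) (Function('J')(a) = Mul(Rational(-1, 5), -1) = Rational(1, 5))
Function('j')(s) = Add(-9, s)
Add(Mul(511, Add(-262, Function('j')(Function('J')(-5)))), Mul(Function('u')(-6), Pow(Add(9, 53), 2))) = Add(Mul(511, Add(-262, Add(-9, Rational(1, 5)))), Mul(-6, Pow(Add(9, 53), 2))) = Add(Mul(511, Add(-262, Rational(-44, 5))), Mul(-6, Pow(62, 2))) = Add(Mul(511, Rational(-1354, 5)), Mul(-6, 3844)) = Add(Rational(-691894, 5), -23064) = Rational(-807214, 5)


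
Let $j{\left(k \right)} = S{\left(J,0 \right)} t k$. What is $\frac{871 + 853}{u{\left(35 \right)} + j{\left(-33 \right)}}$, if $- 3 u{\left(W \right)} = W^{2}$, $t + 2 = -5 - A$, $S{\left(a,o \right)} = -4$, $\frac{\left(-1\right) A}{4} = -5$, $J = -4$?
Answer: $- \frac{5172}{11917} \approx -0.434$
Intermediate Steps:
$A = 20$ ($A = \left(-4\right) \left(-5\right) = 20$)
$t = -27$ ($t = -2 - 25 = -27$)
$u{\left(W \right)} = - \frac{W^{2}}{3}$
$j{\left(k \right)} = 108 k$ ($j{\left(k \right)} = \left(-4\right) \left(-27\right) k = 108 k$)
$\frac{871 + 853}{u{\left(35 \right)} + j{\left(-33 \right)}} = \frac{871 + 853}{- \frac{35^{2}}{3} + 108 \left(-33\right)} = \frac{1724}{\left(- \frac{1}{3}\right) 1225 - 3564} = \frac{1724}{- \frac{1225}{3} - 3564} = \frac{1724}{- \frac{11917}{3}} = 1724 \left(- \frac{3}{11917}\right) = - \frac{5172}{11917}$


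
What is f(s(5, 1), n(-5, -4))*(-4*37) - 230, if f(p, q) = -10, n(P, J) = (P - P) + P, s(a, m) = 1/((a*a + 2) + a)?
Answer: 1250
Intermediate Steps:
s(a, m) = 1/(2 + a + a²) (s(a, m) = 1/((a² + 2) + a) = 1/((2 + a²) + a) = 1/(2 + a + a²))
n(P, J) = P (n(P, J) = 0 + P = P)
f(s(5, 1), n(-5, -4))*(-4*37) - 230 = -(-40)*37 - 230 = -10*(-148) - 230 = 1480 - 230 = 1250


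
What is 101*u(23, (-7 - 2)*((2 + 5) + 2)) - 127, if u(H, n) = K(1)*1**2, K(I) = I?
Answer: -26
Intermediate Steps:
u(H, n) = 1 (u(H, n) = 1*1**2 = 1*1 = 1)
101*u(23, (-7 - 2)*((2 + 5) + 2)) - 127 = 101*1 - 127 = 101 - 127 = -26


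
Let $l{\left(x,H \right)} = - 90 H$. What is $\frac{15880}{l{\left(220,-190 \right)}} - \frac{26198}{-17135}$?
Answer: $\frac{7200896}{2930085} \approx 2.4576$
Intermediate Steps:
$\frac{15880}{l{\left(220,-190 \right)}} - \frac{26198}{-17135} = \frac{15880}{\left(-90\right) \left(-190\right)} - \frac{26198}{-17135} = \frac{15880}{17100} - - \frac{26198}{17135} = 15880 \cdot \frac{1}{17100} + \frac{26198}{17135} = \frac{794}{855} + \frac{26198}{17135} = \frac{7200896}{2930085}$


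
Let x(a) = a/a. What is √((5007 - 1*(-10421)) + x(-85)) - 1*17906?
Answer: -17906 + √15429 ≈ -17782.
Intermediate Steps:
x(a) = 1
√((5007 - 1*(-10421)) + x(-85)) - 1*17906 = √((5007 - 1*(-10421)) + 1) - 1*17906 = √((5007 + 10421) + 1) - 17906 = √(15428 + 1) - 17906 = √15429 - 17906 = -17906 + √15429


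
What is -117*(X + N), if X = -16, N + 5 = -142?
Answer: 19071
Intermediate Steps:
N = -147 (N = -5 - 142 = -147)
-117*(X + N) = -117*(-16 - 147) = -117*(-163) = 19071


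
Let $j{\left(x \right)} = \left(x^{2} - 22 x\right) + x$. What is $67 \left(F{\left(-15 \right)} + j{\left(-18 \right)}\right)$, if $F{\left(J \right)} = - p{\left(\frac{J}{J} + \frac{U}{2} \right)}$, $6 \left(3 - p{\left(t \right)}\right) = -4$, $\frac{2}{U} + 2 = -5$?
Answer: $\frac{140365}{3} \approx 46788.0$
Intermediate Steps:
$U = - \frac{2}{7}$ ($U = \frac{2}{-2 - 5} = \frac{2}{-7} = 2 \left(- \frac{1}{7}\right) = - \frac{2}{7} \approx -0.28571$)
$p{\left(t \right)} = \frac{11}{3}$ ($p{\left(t \right)} = 3 - - \frac{2}{3} = 3 + \frac{2}{3} = \frac{11}{3}$)
$j{\left(x \right)} = x^{2} - 21 x$
$F{\left(J \right)} = - \frac{11}{3}$ ($F{\left(J \right)} = \left(-1\right) \frac{11}{3} = - \frac{11}{3}$)
$67 \left(F{\left(-15 \right)} + j{\left(-18 \right)}\right) = 67 \left(- \frac{11}{3} - 18 \left(-21 - 18\right)\right) = 67 \left(- \frac{11}{3} - -702\right) = 67 \left(- \frac{11}{3} + 702\right) = 67 \cdot \frac{2095}{3} = \frac{140365}{3}$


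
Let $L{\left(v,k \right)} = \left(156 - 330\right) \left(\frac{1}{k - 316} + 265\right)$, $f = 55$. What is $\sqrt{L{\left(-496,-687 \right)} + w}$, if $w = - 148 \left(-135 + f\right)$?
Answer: $\frac{2 i \sqrt{8618938477}}{1003} \approx 185.12 i$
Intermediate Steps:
$w = 11840$ ($w = - 148 \left(-135 + 55\right) = \left(-148\right) \left(-80\right) = 11840$)
$L{\left(v,k \right)} = -46110 - \frac{174}{-316 + k}$ ($L{\left(v,k \right)} = - 174 \left(\frac{1}{-316 + k} + 265\right) = - 174 \left(265 + \frac{1}{-316 + k}\right) = -46110 - \frac{174}{-316 + k}$)
$\sqrt{L{\left(-496,-687 \right)} + w} = \sqrt{\frac{174 \left(83739 - -182055\right)}{-316 - 687} + 11840} = \sqrt{\frac{174 \left(83739 + 182055\right)}{-1003} + 11840} = \sqrt{174 \left(- \frac{1}{1003}\right) 265794 + 11840} = \sqrt{- \frac{46248156}{1003} + 11840} = \sqrt{- \frac{34372636}{1003}} = \frac{2 i \sqrt{8618938477}}{1003}$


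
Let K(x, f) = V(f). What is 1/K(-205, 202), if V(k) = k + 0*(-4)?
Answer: 1/202 ≈ 0.0049505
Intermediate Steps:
V(k) = k (V(k) = k + 0 = k)
K(x, f) = f
1/K(-205, 202) = 1/202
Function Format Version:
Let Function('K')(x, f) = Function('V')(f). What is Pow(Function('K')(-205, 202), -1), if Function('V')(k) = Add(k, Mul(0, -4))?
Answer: Rational(1, 202) ≈ 0.0049505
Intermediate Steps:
Function('V')(k) = k (Function('V')(k) = Add(k, 0) = k)
Function('K')(x, f) = f
Pow(Function('K')(-205, 202), -1) = Pow(202, -1) = Rational(1, 202)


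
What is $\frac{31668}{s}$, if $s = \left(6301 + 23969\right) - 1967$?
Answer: $\frac{31668}{28303} \approx 1.1189$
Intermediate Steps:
$s = 28303$ ($s = 30270 - 1967 = 28303$)
$\frac{31668}{s} = \frac{31668}{28303}$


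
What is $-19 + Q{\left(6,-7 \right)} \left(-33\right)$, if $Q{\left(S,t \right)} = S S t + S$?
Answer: $8099$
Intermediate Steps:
$Q{\left(S,t \right)} = S + t S^{2}$ ($Q{\left(S,t \right)} = S^{2} t + S = t S^{2} + S = S + t S^{2}$)
$-19 + Q{\left(6,-7 \right)} \left(-33\right) = -19 + 6 \left(1 + 6 \left(-7\right)\right) \left(-33\right) = -19 + 6 \left(1 - 42\right) \left(-33\right) = -19 + 6 \left(-41\right) \left(-33\right) = -19 - -8118 = -19 + 8118 = 8099$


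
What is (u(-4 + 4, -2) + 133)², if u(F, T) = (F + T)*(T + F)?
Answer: 18769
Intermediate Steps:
u(F, T) = (F + T)² (u(F, T) = (F + T)*(F + T) = (F + T)²)
(u(-4 + 4, -2) + 133)² = (((-4 + 4) - 2)² + 133)² = ((0 - 2)² + 133)² = ((-2)² + 133)² = (4 + 133)² = 137² = 18769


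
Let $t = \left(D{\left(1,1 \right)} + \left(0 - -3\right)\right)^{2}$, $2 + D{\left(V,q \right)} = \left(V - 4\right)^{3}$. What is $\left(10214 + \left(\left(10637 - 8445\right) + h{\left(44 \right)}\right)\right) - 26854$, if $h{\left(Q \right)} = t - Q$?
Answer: $-13816$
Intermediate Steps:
$D{\left(V,q \right)} = -2 + \left(-4 + V\right)^{3}$ ($D{\left(V,q \right)} = -2 + \left(V - 4\right)^{3} = -2 + \left(-4 + V\right)^{3}$)
$t = 676$ ($t = \left(\left(-2 + \left(-4 + 1\right)^{3}\right) + \left(0 - -3\right)\right)^{2} = \left(\left(-2 + \left(-3\right)^{3}\right) + \left(0 + 3\right)\right)^{2} = \left(\left(-2 - 27\right) + 3\right)^{2} = \left(-29 + 3\right)^{2} = \left(-26\right)^{2} = 676$)
$h{\left(Q \right)} = 676 - Q$
$\left(10214 + \left(\left(10637 - 8445\right) + h{\left(44 \right)}\right)\right) - 26854 = \left(10214 + \left(\left(10637 - 8445\right) + \left(676 - 44\right)\right)\right) - 26854 = \left(10214 + \left(2192 + \left(676 - 44\right)\right)\right) - 26854 = \left(10214 + \left(2192 + 632\right)\right) - 26854 = \left(10214 + 2824\right) - 26854 = 13038 - 26854 = -13816$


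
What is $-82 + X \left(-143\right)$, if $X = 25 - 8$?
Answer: $-2513$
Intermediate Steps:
$X = 17$
$-82 + X \left(-143\right) = -82 + 17 \left(-143\right) = -82 - 2431 = -2513$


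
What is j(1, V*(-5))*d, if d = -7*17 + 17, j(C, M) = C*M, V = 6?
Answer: 3060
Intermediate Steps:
d = -102 (d = -119 + 17 = -102)
j(1, V*(-5))*d = (1*(6*(-5)))*(-102) = (1*(-30))*(-102) = -30*(-102) = 3060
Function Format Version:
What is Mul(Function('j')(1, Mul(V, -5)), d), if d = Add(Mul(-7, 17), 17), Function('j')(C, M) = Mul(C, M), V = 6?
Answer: 3060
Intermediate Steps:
d = -102 (d = Add(-119, 17) = -102)
Mul(Function('j')(1, Mul(V, -5)), d) = Mul(Mul(1, Mul(6, -5)), -102) = Mul(Mul(1, -30), -102) = Mul(-30, -102) = 3060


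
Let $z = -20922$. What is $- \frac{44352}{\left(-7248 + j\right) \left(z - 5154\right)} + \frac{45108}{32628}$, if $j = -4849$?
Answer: $\frac{98801960355}{71473757539} \approx 1.3824$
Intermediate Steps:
$- \frac{44352}{\left(-7248 + j\right) \left(z - 5154\right)} + \frac{45108}{32628} = - \frac{44352}{\left(-7248 - 4849\right) \left(-20922 - 5154\right)} + \frac{45108}{32628} = - \frac{44352}{\left(-12097\right) \left(-26076\right)} + 45108 \cdot \frac{1}{32628} = - \frac{44352}{315441372} + \frac{3759}{2719} = \left(-44352\right) \frac{1}{315441372} + \frac{3759}{2719} = - \frac{3696}{26286781} + \frac{3759}{2719} = \frac{98801960355}{71473757539}$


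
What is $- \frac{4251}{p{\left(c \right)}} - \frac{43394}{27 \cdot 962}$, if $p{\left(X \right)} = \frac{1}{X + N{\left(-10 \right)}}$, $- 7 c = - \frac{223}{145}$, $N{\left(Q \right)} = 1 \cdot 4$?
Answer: $- \frac{18190520002}{1013985} \approx -17940.0$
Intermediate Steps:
$N{\left(Q \right)} = 4$
$c = \frac{223}{1015}$ ($c = - \frac{\left(-223\right) \frac{1}{145}}{7} = \left(- \frac{1}{7}\right) \left(- \frac{223}{145}\right) = \frac{223}{1015} \approx 0.2197$)
$p{\left(X \right)} = \frac{1}{4 + X}$ ($p{\left(X \right)} = \frac{1}{X + 4} = \frac{1}{4 + X}$)
$- \frac{4251}{p{\left(c \right)}} - \frac{43394}{27 \cdot 962} = - \frac{4251}{\frac{1}{4 + \frac{223}{1015}}} - \frac{43394}{27 \cdot 962} = - \frac{4251}{\frac{1}{\frac{4283}{1015}}} - \frac{43394}{25974} = - \frac{4251}{\frac{1015}{4283}} - \frac{1669}{999} = \left(-4251\right) \frac{4283}{1015} - \frac{1669}{999} = - \frac{18207033}{1015} - \frac{1669}{999} = - \frac{18190520002}{1013985}$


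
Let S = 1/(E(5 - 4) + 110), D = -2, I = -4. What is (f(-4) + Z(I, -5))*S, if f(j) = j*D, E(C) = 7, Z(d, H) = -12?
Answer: -4/117 ≈ -0.034188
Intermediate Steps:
f(j) = -2*j (f(j) = j*(-2) = -2*j)
S = 1/117 (S = 1/(7 + 110) = 1/117 ≈ 0.0085470)
(f(-4) + Z(I, -5))*S = (-2*(-4) - 12)*(1/117) = (8 - 12)*(1/117) = -4*1/117 = -4/117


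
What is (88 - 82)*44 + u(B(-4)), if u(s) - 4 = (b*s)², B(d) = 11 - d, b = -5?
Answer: 5893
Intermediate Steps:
u(s) = 4 + 25*s² (u(s) = 4 + (-5*s)² = 4 + 25*s²)
(88 - 82)*44 + u(B(-4)) = (88 - 82)*44 + (4 + 25*(11 - 1*(-4))²) = 6*44 + (4 + 25*(11 + 4)²) = 264 + (4 + 25*15²) = 264 + (4 + 25*225) = 264 + (4 + 5625) = 264 + 5629 = 5893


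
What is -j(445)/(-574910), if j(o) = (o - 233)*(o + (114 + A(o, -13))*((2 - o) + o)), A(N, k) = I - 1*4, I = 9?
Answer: 72398/287455 ≈ 0.25186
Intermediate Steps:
A(N, k) = 5 (A(N, k) = 9 - 1*4 = 9 - 4 = 5)
j(o) = (-233 + o)*(238 + o) (j(o) = (o - 233)*(o + (114 + 5)*((2 - o) + o)) = (-233 + o)*(o + 119*2) = (-233 + o)*(o + 238) = (-233 + o)*(238 + o))
-j(445)/(-574910) = -(-55454 + 445² + 5*445)/(-574910) = -(-55454 + 198025 + 2225)*(-1)/574910 = -144796*(-1)/574910 = -1*(-72398/287455) = 72398/287455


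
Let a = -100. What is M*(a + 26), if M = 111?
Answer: -8214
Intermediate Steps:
M*(a + 26) = 111*(-100 + 26) = 111*(-74) = -8214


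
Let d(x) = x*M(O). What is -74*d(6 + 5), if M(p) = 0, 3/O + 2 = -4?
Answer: 0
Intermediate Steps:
O = -½ (O = 3/(-2 - 4) = 3/(-6) = 3*(-⅙) = -½ ≈ -0.50000)
d(x) = 0 (d(x) = x*0 = 0)
-74*d(6 + 5) = -74*0 = 0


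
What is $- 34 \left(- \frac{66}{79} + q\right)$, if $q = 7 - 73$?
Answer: $\frac{179520}{79} \approx 2272.4$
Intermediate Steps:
$q = -66$
$- 34 \left(- \frac{66}{79} + q\right) = - 34 \left(- \frac{66}{79} - 66\right) = \left(-34\right) \left(- \frac{5280}{79}\right) = \frac{179520}{79}$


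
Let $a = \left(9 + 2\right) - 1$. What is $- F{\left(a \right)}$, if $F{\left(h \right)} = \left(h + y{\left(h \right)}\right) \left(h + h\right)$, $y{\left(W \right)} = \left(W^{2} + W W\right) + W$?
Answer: $-4400$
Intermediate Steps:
$y{\left(W \right)} = W + 2 W^{2}$ ($y{\left(W \right)} = \left(W^{2} + W^{2}\right) + W = 2 W^{2} + W = W + 2 W^{2}$)
$a = 10$ ($a = 11 - 1 = 10$)
$F{\left(h \right)} = 2 h \left(h + h \left(1 + 2 h\right)\right)$ ($F{\left(h \right)} = \left(h + h \left(1 + 2 h\right)\right) \left(h + h\right) = \left(h + h \left(1 + 2 h\right)\right) 2 h = 2 h \left(h + h \left(1 + 2 h\right)\right)$)
$- F{\left(a \right)} = - 4 \cdot 10^{2} \left(1 + 10\right) = - 4 \cdot 100 \cdot 11 = \left(-1\right) 4400 = -4400$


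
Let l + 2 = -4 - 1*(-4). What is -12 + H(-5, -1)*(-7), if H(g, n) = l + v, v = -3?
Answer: 23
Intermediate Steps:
l = -2 (l = -2 + (-4 - 1*(-4)) = -2 + (-4 + 4) = -2 + 0 = -2)
H(g, n) = -5 (H(g, n) = -2 - 3 = -5)
-12 + H(-5, -1)*(-7) = -12 - 5*(-7) = -12 + 35 = 23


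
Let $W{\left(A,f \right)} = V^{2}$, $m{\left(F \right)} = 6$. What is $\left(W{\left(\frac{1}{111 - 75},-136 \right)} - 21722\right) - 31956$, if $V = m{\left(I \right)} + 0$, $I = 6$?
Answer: $-53642$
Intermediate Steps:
$V = 6$ ($V = 6 + 0 = 6$)
$W{\left(A,f \right)} = 36$ ($W{\left(A,f \right)} = 6^{2} = 36$)
$\left(W{\left(\frac{1}{111 - 75},-136 \right)} - 21722\right) - 31956 = \left(36 - 21722\right) - 31956 = -21686 - 31956 = -53642$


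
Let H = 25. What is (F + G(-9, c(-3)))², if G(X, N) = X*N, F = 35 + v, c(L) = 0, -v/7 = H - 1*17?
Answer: 441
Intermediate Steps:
v = -56 (v = -7*(25 - 1*17) = -7*(25 - 17) = -7*8 = -56)
F = -21 (F = 35 - 56 = -21)
G(X, N) = N*X
(F + G(-9, c(-3)))² = (-21 + 0*(-9))² = (-21 + 0)² = (-21)² = 441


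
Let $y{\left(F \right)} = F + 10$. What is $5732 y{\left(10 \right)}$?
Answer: $114640$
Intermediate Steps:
$y{\left(F \right)} = 10 + F$
$5732 y{\left(10 \right)} = 5732 \left(10 + 10\right) = 5732 \cdot 20 = 114640$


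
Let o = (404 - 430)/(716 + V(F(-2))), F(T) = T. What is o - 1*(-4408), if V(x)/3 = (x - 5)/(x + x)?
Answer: 12716976/2885 ≈ 4408.0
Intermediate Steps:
V(x) = 3*(-5 + x)/(2*x) (V(x) = 3*((x - 5)/(x + x)) = 3*((-5 + x)/((2*x))) = 3*((-5 + x)*(1/(2*x))) = 3*((-5 + x)/(2*x)) = 3*(-5 + x)/(2*x))
o = -104/2885 (o = (404 - 430)/(716 + (3/2)*(-5 - 2)/(-2)) = -26/(716 + (3/2)*(-1/2)*(-7)) = -26/(716 + 21/4) = -26/2885/4 = -26*4/2885 = -104/2885 ≈ -0.036049)
o - 1*(-4408) = -104/2885 - 1*(-4408) = -104/2885 + 4408 = 12716976/2885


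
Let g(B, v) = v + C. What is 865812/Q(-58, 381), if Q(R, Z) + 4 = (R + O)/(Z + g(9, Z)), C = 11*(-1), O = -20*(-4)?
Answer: -108370802/497 ≈ -2.1805e+5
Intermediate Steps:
O = 80
C = -11
g(B, v) = -11 + v (g(B, v) = v - 11 = -11 + v)
Q(R, Z) = -4 + (80 + R)/(-11 + 2*Z) (Q(R, Z) = -4 + (R + 80)/(Z + (-11 + Z)) = -4 + (80 + R)/(-11 + 2*Z))
865812/Q(-58, 381) = 865812/(((124 - 58 - 8*381)/(-11 + 2*381))) = 865812/(((124 - 58 - 3048)/(-11 + 762))) = 865812/((-2982/751)) = 865812/(((1/751)*(-2982))) = 865812/(-2982/751) = 865812*(-751/2982) = -108370802/497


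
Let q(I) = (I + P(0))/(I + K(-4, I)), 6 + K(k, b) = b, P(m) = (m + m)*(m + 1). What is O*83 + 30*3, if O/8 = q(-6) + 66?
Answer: 132406/3 ≈ 44135.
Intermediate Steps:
P(m) = 2*m*(1 + m) (P(m) = (2*m)*(1 + m) = 2*m*(1 + m))
K(k, b) = -6 + b
q(I) = I/(-6 + 2*I) (q(I) = (I + 2*0*(1 + 0))/(I + (-6 + I)) = (I + 2*0*1)/(-6 + 2*I) = (I + 0)/(-6 + 2*I) = I/(-6 + 2*I))
O = 1592/3 (O = 8*((1/2)*(-6)/(-3 - 6) + 66) = 8*((1/2)*(-6)/(-9) + 66) = 8*((1/2)*(-6)*(-1/9) + 66) = 8*(1/3 + 66) = 8*(199/3) = 1592/3 ≈ 530.67)
O*83 + 30*3 = (1592/3)*83 + 30*3 = 132136/3 + 90 = 132406/3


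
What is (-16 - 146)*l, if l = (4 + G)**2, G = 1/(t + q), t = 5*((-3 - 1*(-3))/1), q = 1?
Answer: -4050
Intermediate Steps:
t = 0 (t = 5*((-3 + 3)*1) = 5*(0*1) = 5*0 = 0)
G = 1 (G = 1/(0 + 1) = 1/1 = 1)
l = 25 (l = (4 + 1)**2 = 5**2 = 25)
(-16 - 146)*l = (-16 - 146)*25 = -162*25 = -4050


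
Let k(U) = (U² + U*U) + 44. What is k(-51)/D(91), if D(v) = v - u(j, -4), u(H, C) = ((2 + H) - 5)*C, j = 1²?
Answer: 5246/83 ≈ 63.205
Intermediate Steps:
j = 1
u(H, C) = C*(-3 + H) (u(H, C) = (-3 + H)*C = C*(-3 + H))
D(v) = -8 + v (D(v) = v - (-4)*(-3 + 1) = v - (-4)*(-2) = v - 1*8 = v - 8 = -8 + v)
k(U) = 44 + 2*U² (k(U) = (U² + U²) + 44 = 2*U² + 44 = 44 + 2*U²)
k(-51)/D(91) = (44 + 2*(-51)²)/(-8 + 91) = (44 + 2*2601)/83 = (44 + 5202)*(1/83) = 5246*(1/83) = 5246/83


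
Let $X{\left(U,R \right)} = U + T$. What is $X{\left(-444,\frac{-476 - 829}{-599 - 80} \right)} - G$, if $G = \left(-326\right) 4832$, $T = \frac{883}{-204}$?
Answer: $\frac{321255869}{204} \approx 1.5748 \cdot 10^{6}$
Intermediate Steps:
$T = - \frac{883}{204}$ ($T = 883 \left(- \frac{1}{204}\right) = - \frac{883}{204} \approx -4.3284$)
$X{\left(U,R \right)} = - \frac{883}{204} + U$ ($X{\left(U,R \right)} = U - \frac{883}{204} = - \frac{883}{204} + U$)
$G = -1575232$
$X{\left(-444,\frac{-476 - 829}{-599 - 80} \right)} - G = \left(- \frac{883}{204} - 444\right) - -1575232 = - \frac{91459}{204} + 1575232 = \frac{321255869}{204}$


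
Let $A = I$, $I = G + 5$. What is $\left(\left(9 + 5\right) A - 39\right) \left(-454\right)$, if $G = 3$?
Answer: $-33142$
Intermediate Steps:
$I = 8$ ($I = 3 + 5 = 8$)
$A = 8$
$\left(\left(9 + 5\right) A - 39\right) \left(-454\right) = \left(\left(9 + 5\right) 8 - 39\right) \left(-454\right) = \left(14 \cdot 8 - 39\right) \left(-454\right) = \left(112 - 39\right) \left(-454\right) = 73 \left(-454\right) = -33142$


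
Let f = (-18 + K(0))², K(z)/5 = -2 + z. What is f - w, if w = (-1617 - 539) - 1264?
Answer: 4204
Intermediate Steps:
K(z) = -10 + 5*z (K(z) = 5*(-2 + z) = -10 + 5*z)
w = -3420 (w = -2156 - 1264 = -3420)
f = 784 (f = (-18 + (-10 + 5*0))² = (-18 + (-10 + 0))² = (-18 - 10)² = (-28)² = 784)
f - w = 784 - 1*(-3420) = 784 + 3420 = 4204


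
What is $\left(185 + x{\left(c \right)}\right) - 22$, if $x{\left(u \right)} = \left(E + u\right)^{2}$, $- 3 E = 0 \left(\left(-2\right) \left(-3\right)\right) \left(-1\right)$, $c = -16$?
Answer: $419$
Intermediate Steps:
$E = 0$ ($E = - \frac{0 \left(\left(-2\right) \left(-3\right)\right) \left(-1\right)}{3} = - \frac{0 \cdot 6 \left(-1\right)}{3} = - \frac{0 \left(-1\right)}{3} = \left(- \frac{1}{3}\right) 0 = 0$)
$x{\left(u \right)} = u^{2}$ ($x{\left(u \right)} = \left(0 + u\right)^{2} = u^{2}$)
$\left(185 + x{\left(c \right)}\right) - 22 = \left(185 + \left(-16\right)^{2}\right) - 22 = \left(185 + 256\right) - 22 = 441 - 22 = 419$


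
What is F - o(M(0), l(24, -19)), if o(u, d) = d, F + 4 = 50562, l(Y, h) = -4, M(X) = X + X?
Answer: 50562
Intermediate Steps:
M(X) = 2*X
F = 50558 (F = -4 + 50562 = 50558)
F - o(M(0), l(24, -19)) = 50558 - 1*(-4) = 50558 + 4 = 50562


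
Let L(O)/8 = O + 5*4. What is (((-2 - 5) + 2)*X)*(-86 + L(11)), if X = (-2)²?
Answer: -3240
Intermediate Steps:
X = 4
L(O) = 160 + 8*O (L(O) = 8*(O + 5*4) = 8*(O + 20) = 8*(20 + O) = 160 + 8*O)
(((-2 - 5) + 2)*X)*(-86 + L(11)) = (((-2 - 5) + 2)*4)*(-86 + (160 + 8*11)) = ((-7 + 2)*4)*(-86 + (160 + 88)) = (-5*4)*(-86 + 248) = -20*162 = -3240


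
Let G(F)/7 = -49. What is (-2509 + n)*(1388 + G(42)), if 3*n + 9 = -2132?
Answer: -10103060/3 ≈ -3.3677e+6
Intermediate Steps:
n = -2141/3 (n = -3 + (⅓)*(-2132) = -3 - 2132/3 = -2141/3 ≈ -713.67)
G(F) = -343 (G(F) = 7*(-49) = -343)
(-2509 + n)*(1388 + G(42)) = (-2509 - 2141/3)*(1388 - 343) = -9668/3*1045 = -10103060/3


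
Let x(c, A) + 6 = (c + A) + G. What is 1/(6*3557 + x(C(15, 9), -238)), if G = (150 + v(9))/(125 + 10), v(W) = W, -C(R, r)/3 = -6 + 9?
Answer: 45/949058 ≈ 4.7415e-5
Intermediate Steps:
C(R, r) = -9 (C(R, r) = -3*(-6 + 9) = -3*3 = -9)
G = 53/45 (G = (150 + 9)/(125 + 10) = 159/135 = 159*(1/135) = 53/45 ≈ 1.1778)
x(c, A) = -217/45 + A + c (x(c, A) = -6 + ((c + A) + 53/45) = -6 + ((A + c) + 53/45) = -6 + (53/45 + A + c) = -217/45 + A + c)
1/(6*3557 + x(C(15, 9), -238)) = 1/(6*3557 + (-217/45 - 238 - 9)) = 1/(21342 - 11332/45) = 1/(949058/45) = 45/949058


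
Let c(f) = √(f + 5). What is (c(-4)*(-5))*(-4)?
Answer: 20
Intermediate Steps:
c(f) = √(5 + f)
(c(-4)*(-5))*(-4) = (√(5 - 4)*(-5))*(-4) = (√1*(-5))*(-4) = (1*(-5))*(-4) = -5*(-4) = 20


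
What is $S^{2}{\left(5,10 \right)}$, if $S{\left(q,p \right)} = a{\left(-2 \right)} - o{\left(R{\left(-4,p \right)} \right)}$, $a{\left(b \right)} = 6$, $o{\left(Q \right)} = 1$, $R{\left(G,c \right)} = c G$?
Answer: $25$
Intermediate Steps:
$R{\left(G,c \right)} = G c$
$S{\left(q,p \right)} = 5$ ($S{\left(q,p \right)} = 6 - 1 = 5$)
$S^{2}{\left(5,10 \right)} = 5^{2} = 25$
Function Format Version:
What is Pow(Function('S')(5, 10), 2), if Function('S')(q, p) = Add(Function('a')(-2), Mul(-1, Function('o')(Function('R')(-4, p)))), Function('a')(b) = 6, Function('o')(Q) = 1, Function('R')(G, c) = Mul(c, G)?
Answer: 25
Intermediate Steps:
Function('R')(G, c) = Mul(G, c)
Function('S')(q, p) = 5 (Function('S')(q, p) = Add(6, Mul(-1, 1)) = Add(6, -1) = 5)
Pow(Function('S')(5, 10), 2) = Pow(5, 2) = 25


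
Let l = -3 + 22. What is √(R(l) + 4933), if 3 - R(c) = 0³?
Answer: 2*√1234 ≈ 70.257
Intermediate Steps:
l = 19
R(c) = 3 (R(c) = 3 - 1*0³ = 3 - 1*0 = 3 + 0 = 3)
√(R(l) + 4933) = √(3 + 4933) = √4936 = 2*√1234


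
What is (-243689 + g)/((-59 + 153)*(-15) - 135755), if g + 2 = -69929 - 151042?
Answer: 464662/137165 ≈ 3.3876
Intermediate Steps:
g = -220973 (g = -2 + (-69929 - 151042) = -2 - 220971 = -220973)
(-243689 + g)/((-59 + 153)*(-15) - 135755) = (-243689 - 220973)/((-59 + 153)*(-15) - 135755) = -464662/(94*(-15) - 135755) = -464662/(-1410 - 135755) = -464662/(-137165) = -464662*(-1/137165) = 464662/137165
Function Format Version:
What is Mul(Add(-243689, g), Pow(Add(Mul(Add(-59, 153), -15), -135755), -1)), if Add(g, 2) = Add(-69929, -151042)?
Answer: Rational(464662, 137165) ≈ 3.3876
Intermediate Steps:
g = -220973 (g = Add(-2, Add(-69929, -151042)) = Add(-2, -220971) = -220973)
Mul(Add(-243689, g), Pow(Add(Mul(Add(-59, 153), -15), -135755), -1)) = Mul(Add(-243689, -220973), Pow(Add(Mul(Add(-59, 153), -15), -135755), -1)) = Mul(-464662, Pow(Add(Mul(94, -15), -135755), -1)) = Mul(-464662, Pow(Add(-1410, -135755), -1)) = Mul(-464662, Pow(-137165, -1)) = Mul(-464662, Rational(-1, 137165)) = Rational(464662, 137165)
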